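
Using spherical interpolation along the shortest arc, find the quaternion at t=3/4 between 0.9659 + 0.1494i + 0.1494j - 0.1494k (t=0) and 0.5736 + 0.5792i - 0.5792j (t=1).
0.7459 + 0.5116i - 0.4243j - 0.0437k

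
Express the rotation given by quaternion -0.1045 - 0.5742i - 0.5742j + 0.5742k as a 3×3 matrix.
[[-0.3188, 0.7794, -0.5394], [0.5394, -0.3188, -0.7794], [-0.7794, -0.5394, -0.3188]]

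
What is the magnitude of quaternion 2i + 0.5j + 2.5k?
3.24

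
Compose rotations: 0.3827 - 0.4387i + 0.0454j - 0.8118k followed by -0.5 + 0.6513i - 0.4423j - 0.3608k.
-0.1784 + 0.844i + 0.495j + 0.1034k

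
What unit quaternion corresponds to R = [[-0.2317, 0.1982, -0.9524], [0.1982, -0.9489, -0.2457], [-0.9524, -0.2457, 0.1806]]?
-0.6198i - 0.1599j + 0.7683k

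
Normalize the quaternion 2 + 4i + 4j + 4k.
0.2774 + 0.5547i + 0.5547j + 0.5547k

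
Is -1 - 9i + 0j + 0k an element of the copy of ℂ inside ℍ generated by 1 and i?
Yes. The quaternion -1 - 9i has j- and k-coefficients y = z = 0, so it lies in the complex subalgebra spanned by 1 and i.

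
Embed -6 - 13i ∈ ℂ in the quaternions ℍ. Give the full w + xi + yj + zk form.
-6 - 13i + 0j + 0k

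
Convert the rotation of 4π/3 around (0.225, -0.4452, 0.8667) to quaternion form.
-0.5 + 0.1949i - 0.3856j + 0.7506k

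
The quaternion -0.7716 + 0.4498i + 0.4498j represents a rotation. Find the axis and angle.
axis = (√2/2, √2/2, 0), θ = 281°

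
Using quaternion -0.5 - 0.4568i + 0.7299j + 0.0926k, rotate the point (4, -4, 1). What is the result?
(1.152, -5.621, -0.27)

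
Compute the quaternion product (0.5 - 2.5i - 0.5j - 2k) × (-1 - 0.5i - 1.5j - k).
-4.5 - 0.25i - 1.75j + 5k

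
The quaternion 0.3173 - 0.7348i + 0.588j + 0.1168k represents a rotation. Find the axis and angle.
axis = (-0.7748, 0.62, 0.1232), θ = 143°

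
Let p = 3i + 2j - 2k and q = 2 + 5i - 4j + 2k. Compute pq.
-3 + 2i - 12j - 26k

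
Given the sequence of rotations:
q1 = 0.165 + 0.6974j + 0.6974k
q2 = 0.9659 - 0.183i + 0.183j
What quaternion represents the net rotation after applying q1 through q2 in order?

q2 · q1 = 0.0317 + 0.0974i + 0.8314j + 0.546k
0.0317 + 0.0974i + 0.8314j + 0.546k


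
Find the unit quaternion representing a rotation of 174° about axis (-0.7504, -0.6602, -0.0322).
0.0523 - 0.7494i - 0.6593j - 0.0322k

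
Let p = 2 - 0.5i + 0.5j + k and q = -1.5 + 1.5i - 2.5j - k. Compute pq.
5.75i - 4.75j - 3k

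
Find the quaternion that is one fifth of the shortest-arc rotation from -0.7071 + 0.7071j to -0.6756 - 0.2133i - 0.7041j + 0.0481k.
-0.4628 + 0.0651i + 0.8839j - 0.0147k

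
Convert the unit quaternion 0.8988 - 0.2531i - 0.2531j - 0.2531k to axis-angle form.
axis = (-√3/3, -√3/3, -√3/3), θ = 52°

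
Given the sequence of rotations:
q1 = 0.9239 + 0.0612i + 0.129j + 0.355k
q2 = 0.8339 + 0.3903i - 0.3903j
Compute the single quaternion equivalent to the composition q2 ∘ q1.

q2 · q1 = 0.7969 + 0.2731i - 0.3916j + 0.3703k
0.7969 + 0.2731i - 0.3916j + 0.3703k


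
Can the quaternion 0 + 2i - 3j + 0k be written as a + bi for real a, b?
No. The quaternion 2i - 3j has j-coefficient y = -3 and k-coefficient z = 0, not both zero, so it does not lie in the complex subalgebra spanned by 1 and i.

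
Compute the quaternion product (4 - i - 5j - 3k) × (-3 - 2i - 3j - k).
-32 - 9i + 8j - 2k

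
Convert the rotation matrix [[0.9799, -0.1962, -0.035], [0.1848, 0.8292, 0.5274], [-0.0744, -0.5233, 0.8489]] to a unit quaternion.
0.9563 - 0.2747i + 0.0103j + 0.0996k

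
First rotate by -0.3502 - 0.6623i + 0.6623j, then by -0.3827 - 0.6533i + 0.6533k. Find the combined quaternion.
-0.2987 + 0.0496i - 0.6861j - 0.6615k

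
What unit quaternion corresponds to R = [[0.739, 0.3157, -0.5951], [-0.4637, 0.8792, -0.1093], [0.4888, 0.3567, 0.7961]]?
0.9239 + 0.1261i - 0.2933j - 0.2109k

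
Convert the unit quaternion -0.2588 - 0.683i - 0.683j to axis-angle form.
axis = (-√2/2, -√2/2, 0), θ = 7π/6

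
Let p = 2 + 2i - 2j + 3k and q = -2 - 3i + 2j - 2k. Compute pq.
12 - 12i + 3j - 12k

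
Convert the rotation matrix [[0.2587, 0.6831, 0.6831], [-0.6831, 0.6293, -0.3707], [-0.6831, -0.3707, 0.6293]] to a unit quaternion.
0.7933 + 0.4305j - 0.4305k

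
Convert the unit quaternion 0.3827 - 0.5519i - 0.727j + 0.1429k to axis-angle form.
axis = (-0.5974, -0.7869, 0.1547), θ = 3π/4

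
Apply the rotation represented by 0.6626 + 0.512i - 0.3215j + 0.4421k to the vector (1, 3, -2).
(-2.396, 2.437, 1.523)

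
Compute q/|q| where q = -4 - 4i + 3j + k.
-0.6172 - 0.6172i + 0.4629j + 0.1543k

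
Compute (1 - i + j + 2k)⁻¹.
0.1429 + 0.1429i - 0.1429j - 0.2857k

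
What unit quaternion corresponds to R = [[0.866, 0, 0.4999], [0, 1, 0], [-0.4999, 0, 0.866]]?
0.9659 + 0.2588j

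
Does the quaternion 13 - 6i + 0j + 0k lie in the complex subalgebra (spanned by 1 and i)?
Yes. The quaternion 13 - 6i has j- and k-coefficients y = z = 0, so it lies in the complex subalgebra spanned by 1 and i.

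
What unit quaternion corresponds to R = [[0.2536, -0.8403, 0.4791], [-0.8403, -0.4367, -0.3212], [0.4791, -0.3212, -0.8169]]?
0.7917i - 0.5307j + 0.3026k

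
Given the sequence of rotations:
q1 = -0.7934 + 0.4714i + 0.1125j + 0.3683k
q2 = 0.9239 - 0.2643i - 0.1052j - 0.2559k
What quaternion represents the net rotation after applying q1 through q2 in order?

q2 · q1 = -0.5023 + 0.6353i + 0.1641j + 0.5632k
-0.5023 + 0.6353i + 0.1641j + 0.5632k


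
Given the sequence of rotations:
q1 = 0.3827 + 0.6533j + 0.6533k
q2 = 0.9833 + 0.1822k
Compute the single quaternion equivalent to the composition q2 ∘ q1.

q2 · q1 = 0.2573 - 0.119i + 0.6424j + 0.7121k
0.2573 - 0.119i + 0.6424j + 0.7121k


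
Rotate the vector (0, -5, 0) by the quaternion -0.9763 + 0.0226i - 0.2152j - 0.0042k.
(0.09, -4.995, 0.212)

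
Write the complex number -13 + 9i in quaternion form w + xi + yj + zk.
-13 + 9i + 0j + 0k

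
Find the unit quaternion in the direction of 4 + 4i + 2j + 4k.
0.5547 + 0.5547i + 0.2774j + 0.5547k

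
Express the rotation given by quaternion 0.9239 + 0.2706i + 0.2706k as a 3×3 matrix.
[[0.8536, -0.5, 0.1464], [0.5, 0.7071, -0.5], [0.1464, 0.5, 0.8536]]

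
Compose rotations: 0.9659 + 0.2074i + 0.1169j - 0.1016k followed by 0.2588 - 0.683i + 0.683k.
0.461 - 0.6859i + 0.1025j + 0.5536k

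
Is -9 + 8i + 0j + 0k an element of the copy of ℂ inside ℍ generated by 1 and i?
Yes. The quaternion -9 + 8i has j- and k-coefficients y = z = 0, so it lies in the complex subalgebra spanned by 1 and i.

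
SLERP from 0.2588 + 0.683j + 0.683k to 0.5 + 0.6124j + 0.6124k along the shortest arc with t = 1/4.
0.3214 + 0.6696j + 0.6696k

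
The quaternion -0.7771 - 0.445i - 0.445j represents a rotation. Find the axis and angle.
axis = (-√2/2, -√2/2, 0), θ = 282°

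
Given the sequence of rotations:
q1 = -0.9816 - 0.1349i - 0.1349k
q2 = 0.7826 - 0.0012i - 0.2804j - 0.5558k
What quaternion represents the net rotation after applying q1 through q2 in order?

q2 · q1 = -0.8433 - 0.0666i + 0.3501j + 0.4022k
-0.8433 - 0.0666i + 0.3501j + 0.4022k


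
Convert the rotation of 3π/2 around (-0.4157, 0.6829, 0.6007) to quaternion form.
-0.7071 - 0.2939i + 0.4829j + 0.4248k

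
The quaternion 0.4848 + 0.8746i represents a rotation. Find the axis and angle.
axis = (1, 0, 0), θ = 122°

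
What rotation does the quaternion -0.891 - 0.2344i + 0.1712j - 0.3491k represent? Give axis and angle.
axis = (-0.5163, 0.3771, -0.7689), θ = 306°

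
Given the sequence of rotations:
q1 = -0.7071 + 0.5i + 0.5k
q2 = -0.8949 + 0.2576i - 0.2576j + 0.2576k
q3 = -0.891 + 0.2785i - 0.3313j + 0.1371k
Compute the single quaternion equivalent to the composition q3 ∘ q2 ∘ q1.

q2 · q1 = 0.3752 - 0.7584i + 0.1821j - 0.5008k
q3 · q2 · q1 = 0.0059 + 0.9212i - 0.2511j + 0.2971k
0.0059 + 0.9212i - 0.2511j + 0.2971k


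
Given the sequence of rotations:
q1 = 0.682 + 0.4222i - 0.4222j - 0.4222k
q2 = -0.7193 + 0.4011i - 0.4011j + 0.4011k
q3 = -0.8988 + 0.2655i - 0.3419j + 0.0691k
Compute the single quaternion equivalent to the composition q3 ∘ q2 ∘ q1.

q2 · q1 = -0.6599 + 0.3086i + 0.3688j + 0.5772k
q3 · q2 · q1 = 0.5974 - 0.6754i - 0.2378j - 0.361k
0.5974 - 0.6754i - 0.2378j - 0.361k


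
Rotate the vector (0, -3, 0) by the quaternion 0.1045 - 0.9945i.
(0, 2.934, 0.624)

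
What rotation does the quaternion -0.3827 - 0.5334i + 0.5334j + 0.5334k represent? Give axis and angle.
axis = (-√3/3, √3/3, √3/3), θ = 5π/4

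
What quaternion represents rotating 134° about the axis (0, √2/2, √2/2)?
0.3907 + 0.6509j + 0.6509k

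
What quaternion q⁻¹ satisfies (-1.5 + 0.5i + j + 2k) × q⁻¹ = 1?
-0.2 - 0.0667i - 0.1333j - 0.2667k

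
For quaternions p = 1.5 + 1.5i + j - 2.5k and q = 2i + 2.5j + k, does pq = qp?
No: pq = -3 + 10.25i - 2.75j + 3.25k ≠ -3 - 4.25i + 10.25j - 0.25k = qp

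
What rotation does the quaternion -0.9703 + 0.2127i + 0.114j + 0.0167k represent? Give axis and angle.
axis = (0.8793, 0.4713, 0.069), θ = 332°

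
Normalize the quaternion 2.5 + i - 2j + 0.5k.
0.7372 + 0.2949i - 0.5898j + 0.1474k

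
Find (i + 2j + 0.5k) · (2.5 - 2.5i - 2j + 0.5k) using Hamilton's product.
6.25 + 4.5i + 3.25j + 4.25k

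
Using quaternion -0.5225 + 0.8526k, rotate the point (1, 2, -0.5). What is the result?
(1.328, -1.799, -0.5)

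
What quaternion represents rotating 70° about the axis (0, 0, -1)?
0.8192 - 0.5736k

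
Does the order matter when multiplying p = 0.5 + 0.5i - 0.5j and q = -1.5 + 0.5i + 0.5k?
Yes: pq = -1 - 0.75i + 0.5j + 0.5k ≠ -1 - 0.25i + j = qp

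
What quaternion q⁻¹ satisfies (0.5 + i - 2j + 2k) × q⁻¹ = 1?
0.0541 - 0.1081i + 0.2162j - 0.2162k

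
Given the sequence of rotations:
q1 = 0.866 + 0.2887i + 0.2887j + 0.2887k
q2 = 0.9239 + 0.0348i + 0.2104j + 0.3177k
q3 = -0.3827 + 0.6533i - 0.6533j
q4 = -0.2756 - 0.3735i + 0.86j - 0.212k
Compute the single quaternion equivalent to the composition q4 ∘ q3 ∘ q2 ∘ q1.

q2 · q1 = 0.6376 + 0.2659i + 0.5306j + 0.4912k
q3 · q2 · q1 = -0.0711 - 0.0061i - 0.9405j + 0.3324k
q4 · q3 · q2 · q1 = 0.8966 + 0.1147i + 0.3235j + 0.28k
0.8966 + 0.1147i + 0.3235j + 0.28k


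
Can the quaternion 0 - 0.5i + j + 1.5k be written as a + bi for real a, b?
No. The quaternion -0.5i + j + 1.5k has j-coefficient y = 1 and k-coefficient z = 1.5, not both zero, so it does not lie in the complex subalgebra spanned by 1 and i.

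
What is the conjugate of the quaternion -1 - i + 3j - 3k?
-1 + i - 3j + 3k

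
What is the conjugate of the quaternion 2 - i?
2 + i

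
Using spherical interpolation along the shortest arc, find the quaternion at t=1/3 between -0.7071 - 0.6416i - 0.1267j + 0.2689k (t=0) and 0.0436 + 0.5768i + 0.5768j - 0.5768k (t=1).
-0.5252 - 0.6787i - 0.3082j + 0.4105k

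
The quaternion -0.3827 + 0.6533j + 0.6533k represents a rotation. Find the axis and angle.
axis = (0, √2/2, √2/2), θ = 5π/4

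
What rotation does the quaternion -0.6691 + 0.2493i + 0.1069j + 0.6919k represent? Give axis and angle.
axis = (0.3355, 0.1438, 0.931), θ = 264°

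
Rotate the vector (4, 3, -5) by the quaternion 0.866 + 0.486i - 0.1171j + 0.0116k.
(4.445, 5.429, 0.873)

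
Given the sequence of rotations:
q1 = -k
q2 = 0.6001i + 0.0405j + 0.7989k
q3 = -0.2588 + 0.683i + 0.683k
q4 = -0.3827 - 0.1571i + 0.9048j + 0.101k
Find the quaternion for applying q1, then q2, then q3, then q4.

q2 · q1 = 0.7989 - 0.0405i + 0.6001j
q3 · q2 · q1 = -0.1791 + 0.1463i - 0.183j + 0.9555k
q4 · q3 · q2 · q1 = 0.1606 + 0.8552i + 0.0729j - 0.4874k
0.1606 + 0.8552i + 0.0729j - 0.4874k


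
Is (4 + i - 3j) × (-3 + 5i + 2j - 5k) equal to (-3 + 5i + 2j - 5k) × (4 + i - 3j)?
No: pq = -11 + 32i + 22j - 3k ≠ -11 + 2i + 12j - 37k = qp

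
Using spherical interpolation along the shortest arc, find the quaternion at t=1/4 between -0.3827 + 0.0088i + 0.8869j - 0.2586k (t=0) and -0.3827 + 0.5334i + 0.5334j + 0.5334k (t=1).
-0.4284 + 0.1675i + 0.8865j - 0.0514k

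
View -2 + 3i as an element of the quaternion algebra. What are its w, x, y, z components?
-2 + 3i + 0j + 0k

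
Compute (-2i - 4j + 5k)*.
2i + 4j - 5k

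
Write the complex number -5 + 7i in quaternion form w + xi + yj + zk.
-5 + 7i + 0j + 0k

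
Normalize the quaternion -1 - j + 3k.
-0.3015 - 0.3015j + 0.9045k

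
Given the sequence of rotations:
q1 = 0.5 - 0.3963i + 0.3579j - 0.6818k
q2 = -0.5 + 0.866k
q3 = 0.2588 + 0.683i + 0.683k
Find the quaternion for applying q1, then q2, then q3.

q2 · q1 = 0.3404 - 0.1118i - 0.5221j + 0.7739k
q3 · q2 · q1 = -0.3641 + 0.5602i - 0.7401j + 0.0762k
-0.3641 + 0.5602i - 0.7401j + 0.0762k


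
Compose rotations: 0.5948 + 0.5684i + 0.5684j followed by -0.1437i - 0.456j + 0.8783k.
0.3409 - 0.5847i + 0.228j + 0.6999k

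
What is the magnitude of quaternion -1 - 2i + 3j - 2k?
√18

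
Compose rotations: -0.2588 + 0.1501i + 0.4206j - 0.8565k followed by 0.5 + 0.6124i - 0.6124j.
0.0363 + 0.4411i + 0.8933j - 0.0788k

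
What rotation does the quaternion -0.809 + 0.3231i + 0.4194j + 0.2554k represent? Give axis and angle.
axis = (0.5497, 0.7135, 0.4345), θ = 288°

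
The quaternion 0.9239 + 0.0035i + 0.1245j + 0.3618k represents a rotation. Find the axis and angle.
axis = (0.0091, 0.3254, 0.9455), θ = π/4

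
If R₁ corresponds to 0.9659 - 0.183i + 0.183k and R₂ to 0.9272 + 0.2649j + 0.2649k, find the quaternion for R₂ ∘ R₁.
0.8471 - 0.1212i + 0.2074j + 0.474k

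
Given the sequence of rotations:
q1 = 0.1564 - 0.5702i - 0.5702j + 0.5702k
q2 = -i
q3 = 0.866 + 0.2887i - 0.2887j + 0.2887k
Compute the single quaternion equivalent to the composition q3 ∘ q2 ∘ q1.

q2 · q1 = -0.5702 - 0.1564i + 0.5702j + 0.5702k
q3 · q2 · q1 = -0.4486 - 0.6293i + 0.4486j + 0.4486k
-0.4486 - 0.6293i + 0.4486j + 0.4486k


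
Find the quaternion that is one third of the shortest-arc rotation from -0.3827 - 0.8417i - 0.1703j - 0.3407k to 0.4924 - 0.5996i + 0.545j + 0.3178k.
-0.0867 - 0.9806i + 0.1144j - 0.1338k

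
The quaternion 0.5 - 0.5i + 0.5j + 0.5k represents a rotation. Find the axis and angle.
axis = (-√3/3, √3/3, √3/3), θ = 2π/3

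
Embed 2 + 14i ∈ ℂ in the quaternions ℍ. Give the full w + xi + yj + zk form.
2 + 14i + 0j + 0k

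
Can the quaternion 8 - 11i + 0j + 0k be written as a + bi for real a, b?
Yes. The quaternion 8 - 11i has j- and k-coefficients y = z = 0, so it lies in the complex subalgebra spanned by 1 and i.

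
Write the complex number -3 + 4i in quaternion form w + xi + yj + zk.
-3 + 4i + 0j + 0k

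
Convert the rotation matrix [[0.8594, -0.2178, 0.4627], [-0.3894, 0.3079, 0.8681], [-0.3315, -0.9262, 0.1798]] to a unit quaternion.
0.766 - 0.5856i + 0.2592j - 0.056k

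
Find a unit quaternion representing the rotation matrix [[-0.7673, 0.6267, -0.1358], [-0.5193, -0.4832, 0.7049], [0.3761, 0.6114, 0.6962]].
-0.3338 + 0.07i + 0.3834j + 0.8583k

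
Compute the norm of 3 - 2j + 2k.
√17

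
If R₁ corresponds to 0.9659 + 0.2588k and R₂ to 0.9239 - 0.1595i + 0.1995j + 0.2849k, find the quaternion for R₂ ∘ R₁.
0.8187 - 0.1024i + 0.234j + 0.5143k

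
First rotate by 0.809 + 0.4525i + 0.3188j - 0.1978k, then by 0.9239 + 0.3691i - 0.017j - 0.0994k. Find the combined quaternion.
0.5662 + 0.7517i + 0.3088j - 0.1378k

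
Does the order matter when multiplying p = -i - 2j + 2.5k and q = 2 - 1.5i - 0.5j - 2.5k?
Yes: pq = 3.75 + 4.25i - 10.25j + 2.5k ≠ 3.75 - 8.25i + 2.25j + 7.5k = qp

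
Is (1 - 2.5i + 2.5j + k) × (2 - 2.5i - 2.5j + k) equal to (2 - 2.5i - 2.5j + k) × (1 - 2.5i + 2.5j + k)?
No: pq = 1 - 2.5i + 2.5j + 15.5k ≠ 1 - 12.5i + 2.5j - 9.5k = qp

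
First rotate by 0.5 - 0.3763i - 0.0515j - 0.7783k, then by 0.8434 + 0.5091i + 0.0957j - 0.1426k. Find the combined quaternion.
0.5072 - 0.1446i + 0.4543j - 0.7179k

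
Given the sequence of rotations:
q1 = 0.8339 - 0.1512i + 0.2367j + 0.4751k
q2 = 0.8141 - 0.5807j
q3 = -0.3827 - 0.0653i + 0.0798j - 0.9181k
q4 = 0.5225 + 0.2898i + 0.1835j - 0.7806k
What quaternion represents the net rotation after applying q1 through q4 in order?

q2 · q1 = 0.8163 - 0.399i - 0.2915j + 0.299k
q3 · q2 · q1 = -0.0407 - 0.1444i + 0.5625j - 0.813k
q4 · q3 · q2 · q1 = -0.7173 + 0.2027i + 0.6348j - 0.2035k
-0.7173 + 0.2027i + 0.6348j - 0.2035k


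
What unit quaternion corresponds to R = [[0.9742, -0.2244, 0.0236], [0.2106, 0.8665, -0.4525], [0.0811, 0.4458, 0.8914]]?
0.9659 + 0.2325i - 0.0149j + 0.1126k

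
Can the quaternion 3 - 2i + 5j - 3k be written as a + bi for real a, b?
No. The quaternion 3 - 2i + 5j - 3k has j-coefficient y = 5 and k-coefficient z = -3, not both zero, so it does not lie in the complex subalgebra spanned by 1 and i.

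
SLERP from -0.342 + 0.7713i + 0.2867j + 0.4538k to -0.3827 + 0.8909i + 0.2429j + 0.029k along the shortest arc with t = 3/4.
-0.3796 + 0.8772i + 0.2589j + 0.1392k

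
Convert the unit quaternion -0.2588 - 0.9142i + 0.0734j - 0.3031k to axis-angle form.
axis = (-0.9464, 0.076, -0.3138), θ = 7π/6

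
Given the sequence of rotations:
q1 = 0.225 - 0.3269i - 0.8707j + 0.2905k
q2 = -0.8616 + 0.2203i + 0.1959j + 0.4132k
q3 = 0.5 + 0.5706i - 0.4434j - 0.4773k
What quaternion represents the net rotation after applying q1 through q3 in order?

q2 · q1 = -0.0713 + 0.7479i + 0.5952j - 0.2851k
q3 · q2 · q1 = -0.3346 + 0.7438i + 0.1349j + 0.5627k
-0.3346 + 0.7438i + 0.1349j + 0.5627k


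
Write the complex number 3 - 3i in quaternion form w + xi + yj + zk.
3 - 3i + 0j + 0k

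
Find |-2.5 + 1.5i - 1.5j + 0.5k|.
√11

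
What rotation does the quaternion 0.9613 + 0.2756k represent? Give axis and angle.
axis = (0, 0, 1), θ = 32°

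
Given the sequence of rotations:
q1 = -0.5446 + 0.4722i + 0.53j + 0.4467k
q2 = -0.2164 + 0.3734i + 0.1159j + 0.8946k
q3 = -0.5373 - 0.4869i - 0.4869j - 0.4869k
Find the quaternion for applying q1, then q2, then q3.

q2 · q1 = -0.5195 - 0.7279i + 0.0778j - 0.4407k
q3 · q2 · q1 = -0.252 + 0.8965i + 0.351j + 0.0974k
-0.252 + 0.8965i + 0.351j + 0.0974k


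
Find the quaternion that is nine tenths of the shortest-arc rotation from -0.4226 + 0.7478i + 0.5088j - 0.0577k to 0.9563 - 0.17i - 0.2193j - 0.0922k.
-0.9313 + 0.2422i + 0.2605j + 0.0786k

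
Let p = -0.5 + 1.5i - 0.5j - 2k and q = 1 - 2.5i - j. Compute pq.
2.75 + 0.75i + 5j - 4.75k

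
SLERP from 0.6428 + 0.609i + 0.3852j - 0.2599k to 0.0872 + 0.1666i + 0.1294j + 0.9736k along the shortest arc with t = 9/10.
0.0122 - 0.0709i - 0.0684j - 0.9951k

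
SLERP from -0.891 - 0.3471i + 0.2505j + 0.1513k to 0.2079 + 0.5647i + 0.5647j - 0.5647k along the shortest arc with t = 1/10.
-0.8735 - 0.4035i + 0.1641j + 0.2175k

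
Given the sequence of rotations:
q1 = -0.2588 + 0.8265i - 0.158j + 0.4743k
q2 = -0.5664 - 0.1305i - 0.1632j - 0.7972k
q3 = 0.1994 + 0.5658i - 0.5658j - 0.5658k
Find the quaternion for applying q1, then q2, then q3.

q2 · q1 = 0.6068 - 0.6377i - 0.4653j + 0.0932k
q3 · q2 · q1 = 0.2713 - 0.0998i - 0.128j - 0.9488k
0.2713 - 0.0998i - 0.128j - 0.9488k


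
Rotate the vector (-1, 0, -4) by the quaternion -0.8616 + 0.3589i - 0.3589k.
(0.288, -3.092, -2.712)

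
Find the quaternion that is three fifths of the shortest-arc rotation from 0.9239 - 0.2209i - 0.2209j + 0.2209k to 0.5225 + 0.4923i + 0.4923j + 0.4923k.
0.8239 + 0.2381i + 0.2381j + 0.4559k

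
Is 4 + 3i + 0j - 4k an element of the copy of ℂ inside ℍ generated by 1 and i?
No. The quaternion 4 + 3i - 4k has j-coefficient y = 0 and k-coefficient z = -4, not both zero, so it does not lie in the complex subalgebra spanned by 1 and i.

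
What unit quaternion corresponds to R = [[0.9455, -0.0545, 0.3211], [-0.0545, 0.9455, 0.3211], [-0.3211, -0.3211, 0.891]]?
0.9724 - 0.1651i + 0.1651j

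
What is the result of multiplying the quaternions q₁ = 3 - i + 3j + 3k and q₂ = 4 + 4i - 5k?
31 - 7i + 19j - 15k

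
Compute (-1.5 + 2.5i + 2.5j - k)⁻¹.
-0.0952 - 0.1587i - 0.1587j + 0.0635k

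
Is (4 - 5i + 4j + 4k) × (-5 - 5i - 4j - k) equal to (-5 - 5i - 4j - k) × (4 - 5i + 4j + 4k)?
No: pq = -25 + 17i - 61j + 16k ≠ -25 - 7i - 11j - 64k = qp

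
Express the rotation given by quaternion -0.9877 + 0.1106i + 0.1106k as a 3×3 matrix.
[[0.9755, 0.2185, 0.0245], [-0.2185, 0.9511, 0.2185], [0.0245, -0.2185, 0.9755]]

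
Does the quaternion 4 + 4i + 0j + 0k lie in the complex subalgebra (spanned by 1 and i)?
Yes. The quaternion 4 + 4i has j- and k-coefficients y = z = 0, so it lies in the complex subalgebra spanned by 1 and i.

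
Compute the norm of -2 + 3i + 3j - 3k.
√31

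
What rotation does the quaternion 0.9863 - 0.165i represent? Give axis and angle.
axis = (-1, 0, 0), θ = 19°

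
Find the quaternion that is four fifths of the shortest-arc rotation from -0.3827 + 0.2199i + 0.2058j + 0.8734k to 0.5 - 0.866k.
-0.4804 + 0.0447i + 0.0419j + 0.8749k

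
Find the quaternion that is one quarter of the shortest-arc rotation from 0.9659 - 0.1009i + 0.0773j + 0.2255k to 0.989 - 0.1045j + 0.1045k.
0.9771 - 0.076i + 0.0319j + 0.1962k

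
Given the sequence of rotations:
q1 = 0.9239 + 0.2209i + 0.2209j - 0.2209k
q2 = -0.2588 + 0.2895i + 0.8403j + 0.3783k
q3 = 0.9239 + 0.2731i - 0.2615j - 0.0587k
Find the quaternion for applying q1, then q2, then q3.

q2 · q1 = -0.4051 - 0.0589i + 0.8667j + 0.285k
q3 · q2 · q1 = -0.1148 - 0.1887i + 0.8323j + 0.5084k
-0.1148 - 0.1887i + 0.8323j + 0.5084k


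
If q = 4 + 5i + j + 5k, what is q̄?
4 - 5i - j - 5k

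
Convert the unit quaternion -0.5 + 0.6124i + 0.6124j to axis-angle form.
axis = (√2/2, √2/2, 0), θ = 4π/3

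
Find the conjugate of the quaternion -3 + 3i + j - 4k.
-3 - 3i - j + 4k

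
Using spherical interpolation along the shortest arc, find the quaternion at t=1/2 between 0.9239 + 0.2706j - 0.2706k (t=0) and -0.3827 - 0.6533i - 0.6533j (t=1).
0.7468 + 0.3734i + 0.5281j - 0.1547k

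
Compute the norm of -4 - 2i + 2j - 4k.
√40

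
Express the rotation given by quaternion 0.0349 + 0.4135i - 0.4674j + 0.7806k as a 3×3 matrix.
[[-0.6556, -0.441, 0.6129], [-0.3321, -0.5606, -0.7586], [0.6782, -0.7008, 0.2211]]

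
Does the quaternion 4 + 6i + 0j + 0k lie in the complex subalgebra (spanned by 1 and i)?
Yes. The quaternion 4 + 6i has j- and k-coefficients y = z = 0, so it lies in the complex subalgebra spanned by 1 and i.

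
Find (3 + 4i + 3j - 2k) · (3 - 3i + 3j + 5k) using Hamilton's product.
22 + 24i + 4j + 30k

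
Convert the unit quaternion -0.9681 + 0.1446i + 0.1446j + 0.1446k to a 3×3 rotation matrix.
[[0.9164, 0.3218, -0.2382], [-0.2382, 0.9164, 0.3218], [0.3218, -0.2382, 0.9164]]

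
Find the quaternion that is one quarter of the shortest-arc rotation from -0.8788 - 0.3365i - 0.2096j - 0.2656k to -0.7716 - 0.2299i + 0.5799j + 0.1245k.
-0.9253 - 0.3355i - 0.0014j - 0.177k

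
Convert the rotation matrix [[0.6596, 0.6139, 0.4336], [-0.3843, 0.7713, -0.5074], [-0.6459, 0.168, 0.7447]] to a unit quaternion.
0.891 + 0.1895i + 0.3029j - 0.2801k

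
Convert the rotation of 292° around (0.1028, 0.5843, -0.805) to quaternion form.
-0.829 + 0.0575i + 0.3267j - 0.4502k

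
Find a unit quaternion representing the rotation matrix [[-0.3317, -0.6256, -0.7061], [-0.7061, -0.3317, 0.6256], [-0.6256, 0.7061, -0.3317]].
-0.0349 - 0.577i + 0.577j + 0.577k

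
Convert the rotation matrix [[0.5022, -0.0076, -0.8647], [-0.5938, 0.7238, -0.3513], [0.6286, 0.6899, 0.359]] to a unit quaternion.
0.8039 + 0.3238i - 0.4644j - 0.1823k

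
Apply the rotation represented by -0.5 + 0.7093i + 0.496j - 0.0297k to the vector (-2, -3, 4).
(-5.187, 1.277, -0.684)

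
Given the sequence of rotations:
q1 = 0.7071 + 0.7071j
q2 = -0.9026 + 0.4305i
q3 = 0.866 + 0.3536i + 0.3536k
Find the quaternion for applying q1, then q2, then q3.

q2 · q1 = -0.6382 + 0.3044i - 0.6382j + 0.3044k
q3 · q2 · q1 = -0.768 + 0.2636i - 0.5527j - 0.1877k
-0.768 + 0.2636i - 0.5527j - 0.1877k


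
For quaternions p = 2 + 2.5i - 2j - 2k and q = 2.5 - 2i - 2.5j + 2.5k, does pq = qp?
No: pq = 10 - 7.75i - 12.25j - 10.25k ≠ 10 + 12.25i - 7.75j + 10.25k = qp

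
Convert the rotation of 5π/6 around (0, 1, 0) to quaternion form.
0.2588 + 0.9659j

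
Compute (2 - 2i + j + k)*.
2 + 2i - j - k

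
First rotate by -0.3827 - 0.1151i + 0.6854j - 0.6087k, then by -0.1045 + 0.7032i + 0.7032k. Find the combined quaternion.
0.549 - 0.7391i + 0.2755j + 0.2765k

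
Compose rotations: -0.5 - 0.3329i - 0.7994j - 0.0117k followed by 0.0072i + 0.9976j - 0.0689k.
0.7991 - 0.0704i - 0.4758j + 0.3608k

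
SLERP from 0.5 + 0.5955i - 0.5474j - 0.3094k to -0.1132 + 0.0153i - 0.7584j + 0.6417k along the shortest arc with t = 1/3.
0.3561 + 0.4927i - 0.7929j + 0.0407k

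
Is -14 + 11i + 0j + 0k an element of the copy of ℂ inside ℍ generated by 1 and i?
Yes. The quaternion -14 + 11i has j- and k-coefficients y = z = 0, so it lies in the complex subalgebra spanned by 1 and i.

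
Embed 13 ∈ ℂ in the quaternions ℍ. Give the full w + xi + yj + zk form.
13 + 0i + 0j + 0k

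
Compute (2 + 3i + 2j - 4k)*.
2 - 3i - 2j + 4k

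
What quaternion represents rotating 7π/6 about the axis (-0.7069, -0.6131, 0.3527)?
-0.2588 - 0.6828i - 0.5922j + 0.3407k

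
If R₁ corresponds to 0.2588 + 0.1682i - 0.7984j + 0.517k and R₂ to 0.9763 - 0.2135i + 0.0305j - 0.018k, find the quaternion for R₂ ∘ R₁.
0.3222 + 0.1104i - 0.6642j + 0.6654k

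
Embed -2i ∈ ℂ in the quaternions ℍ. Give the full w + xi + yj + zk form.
0 - 2i + 0j + 0k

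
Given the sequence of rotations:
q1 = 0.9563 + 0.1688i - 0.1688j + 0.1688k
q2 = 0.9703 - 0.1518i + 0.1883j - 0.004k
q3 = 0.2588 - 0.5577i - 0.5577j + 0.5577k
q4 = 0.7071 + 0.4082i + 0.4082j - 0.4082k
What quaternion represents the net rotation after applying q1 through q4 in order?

q2 · q1 = 0.986 + 0.0497i + 0.0412j + 0.1538k
q3 · q2 · q1 = 0.2201 - 0.6458i - 0.4257j + 0.5944k
q4 · q3 · q2 · q1 = 0.8357 - 0.2979i - 0.1902j + 0.4203k
0.8357 - 0.2979i - 0.1902j + 0.4203k


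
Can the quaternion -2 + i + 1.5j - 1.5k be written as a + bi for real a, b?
No. The quaternion -2 + i + 1.5j - 1.5k has j-coefficient y = 1.5 and k-coefficient z = -1.5, not both zero, so it does not lie in the complex subalgebra spanned by 1 and i.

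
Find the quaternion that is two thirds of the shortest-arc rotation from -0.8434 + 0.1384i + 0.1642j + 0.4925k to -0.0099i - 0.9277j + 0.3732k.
-0.4145 + 0.0595i - 0.7136j + 0.5616k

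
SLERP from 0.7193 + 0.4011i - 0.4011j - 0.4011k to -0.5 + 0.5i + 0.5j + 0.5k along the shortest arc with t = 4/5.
0.5934 - 0.331i - 0.5188j - 0.5188k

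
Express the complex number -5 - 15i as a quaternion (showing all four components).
-5 - 15i + 0j + 0k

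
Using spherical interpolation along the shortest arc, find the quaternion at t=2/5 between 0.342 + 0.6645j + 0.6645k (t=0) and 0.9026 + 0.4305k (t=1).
0.6358 + 0.4393j + 0.6347k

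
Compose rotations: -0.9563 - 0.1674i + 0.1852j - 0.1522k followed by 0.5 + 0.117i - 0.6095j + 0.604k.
-0.2538 - 0.2147i + 0.5922j - 0.7341k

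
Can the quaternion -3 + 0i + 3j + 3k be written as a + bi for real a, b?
No. The quaternion -3 + 3j + 3k has j-coefficient y = 3 and k-coefficient z = 3, not both zero, so it does not lie in the complex subalgebra spanned by 1 and i.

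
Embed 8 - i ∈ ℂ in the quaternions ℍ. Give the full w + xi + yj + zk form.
8 - i + 0j + 0k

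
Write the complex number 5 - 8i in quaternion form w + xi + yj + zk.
5 - 8i + 0j + 0k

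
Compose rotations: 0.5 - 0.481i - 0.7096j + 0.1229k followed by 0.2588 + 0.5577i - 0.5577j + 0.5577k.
-0.0666 + 0.4816i - 0.7993j - 0.3533k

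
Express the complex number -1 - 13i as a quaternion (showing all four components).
-1 - 13i + 0j + 0k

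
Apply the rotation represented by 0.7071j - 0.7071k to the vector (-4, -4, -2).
(4, 2, 4)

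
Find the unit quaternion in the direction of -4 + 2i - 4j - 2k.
-0.6325 + 0.3162i - 0.6325j - 0.3162k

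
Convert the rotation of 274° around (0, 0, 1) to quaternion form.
-0.7314 + 0.682k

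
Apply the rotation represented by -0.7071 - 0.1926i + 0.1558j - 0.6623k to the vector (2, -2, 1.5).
(2.194, 0.938, 2.135)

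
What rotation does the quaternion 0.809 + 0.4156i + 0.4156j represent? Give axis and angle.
axis = (√2/2, √2/2, 0), θ = 72°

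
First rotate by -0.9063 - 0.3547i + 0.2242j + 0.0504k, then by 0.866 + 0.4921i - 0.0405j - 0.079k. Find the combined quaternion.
-0.5972 - 0.7375i + 0.2341j + 0.2112k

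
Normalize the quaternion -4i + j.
-0.9701i + 0.2425j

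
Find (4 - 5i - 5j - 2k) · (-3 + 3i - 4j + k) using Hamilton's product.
-15 + 14i - 2j + 45k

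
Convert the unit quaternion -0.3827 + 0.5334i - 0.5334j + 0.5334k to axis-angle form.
axis = (√3/3, -√3/3, √3/3), θ = 5π/4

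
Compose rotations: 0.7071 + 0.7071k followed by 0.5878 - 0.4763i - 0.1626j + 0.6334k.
-0.0322 - 0.4518i + 0.2218j + 0.8635k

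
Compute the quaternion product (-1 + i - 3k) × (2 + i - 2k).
-9 + i - j - 4k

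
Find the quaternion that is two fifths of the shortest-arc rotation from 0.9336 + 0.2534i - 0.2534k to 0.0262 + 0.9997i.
0.6925 + 0.6975i - 0.1843k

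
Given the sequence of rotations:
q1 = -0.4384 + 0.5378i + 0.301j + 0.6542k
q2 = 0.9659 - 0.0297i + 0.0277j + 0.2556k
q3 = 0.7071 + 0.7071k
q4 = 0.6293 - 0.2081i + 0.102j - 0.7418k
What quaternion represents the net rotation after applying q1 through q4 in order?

q2 · q1 = -0.583 + 0.4737i + 0.4355j + 0.496k
q3 · q2 · q1 = -0.763 + 0.027i + 0.6429j - 0.0615k
q4 · q3 · q2 · q1 = -0.5857 + 0.6464i + 0.2939j + 0.3907k
-0.5857 + 0.6464i + 0.2939j + 0.3907k


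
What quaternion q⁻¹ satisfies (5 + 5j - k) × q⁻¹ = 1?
0.098 - 0.098j + 0.0196k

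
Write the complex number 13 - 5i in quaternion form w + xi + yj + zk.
13 - 5i + 0j + 0k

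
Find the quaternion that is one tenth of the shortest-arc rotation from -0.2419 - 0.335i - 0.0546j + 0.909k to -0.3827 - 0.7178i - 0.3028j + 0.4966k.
-0.2616 - 0.3825i - 0.0822j + 0.8823k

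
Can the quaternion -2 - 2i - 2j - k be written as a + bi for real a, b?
No. The quaternion -2 - 2i - 2j - k has j-coefficient y = -2 and k-coefficient z = -1, not both zero, so it does not lie in the complex subalgebra spanned by 1 and i.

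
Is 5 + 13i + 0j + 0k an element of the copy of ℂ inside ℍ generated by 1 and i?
Yes. The quaternion 5 + 13i has j- and k-coefficients y = z = 0, so it lies in the complex subalgebra spanned by 1 and i.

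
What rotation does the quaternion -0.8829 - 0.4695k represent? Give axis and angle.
axis = (0, 0, -1), θ = 304°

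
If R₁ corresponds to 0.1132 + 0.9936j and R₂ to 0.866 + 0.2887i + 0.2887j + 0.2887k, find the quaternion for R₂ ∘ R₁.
-0.1888 - 0.2542i + 0.8931j + 0.3195k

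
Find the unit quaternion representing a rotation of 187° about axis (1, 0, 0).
-0.061 + 0.9981i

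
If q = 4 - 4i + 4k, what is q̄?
4 + 4i - 4k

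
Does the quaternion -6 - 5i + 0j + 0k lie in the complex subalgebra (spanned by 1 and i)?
Yes. The quaternion -6 - 5i has j- and k-coefficients y = z = 0, so it lies in the complex subalgebra spanned by 1 and i.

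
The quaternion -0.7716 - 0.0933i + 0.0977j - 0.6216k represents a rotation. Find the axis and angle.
axis = (-0.1467, 0.1536, -0.9772), θ = 281°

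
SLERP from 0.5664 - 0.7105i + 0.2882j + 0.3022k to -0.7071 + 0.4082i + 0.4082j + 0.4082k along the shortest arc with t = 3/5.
0.7582 - 0.6213i - 0.1432j - 0.1365k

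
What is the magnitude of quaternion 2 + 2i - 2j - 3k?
√21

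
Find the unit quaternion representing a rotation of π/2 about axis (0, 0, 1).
0.7071 + 0.7071k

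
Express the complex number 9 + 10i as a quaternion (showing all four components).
9 + 10i + 0j + 0k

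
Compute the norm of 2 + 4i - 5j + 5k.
√70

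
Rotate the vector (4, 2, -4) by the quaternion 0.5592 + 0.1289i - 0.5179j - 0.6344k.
(2.758, -5.1, 1.544)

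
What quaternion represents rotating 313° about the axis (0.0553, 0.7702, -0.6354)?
-0.9171 + 0.0221i + 0.3071j - 0.2534k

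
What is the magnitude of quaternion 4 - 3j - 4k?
√41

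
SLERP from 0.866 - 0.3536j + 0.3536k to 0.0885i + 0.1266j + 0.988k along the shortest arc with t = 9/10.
0.1144 + 0.0842i + 0.0738j + 0.9871k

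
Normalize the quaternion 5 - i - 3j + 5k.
0.6455 - 0.1291i - 0.3873j + 0.6455k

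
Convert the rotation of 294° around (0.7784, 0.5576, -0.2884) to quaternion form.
-0.8387 + 0.4239i + 0.3037j - 0.1571k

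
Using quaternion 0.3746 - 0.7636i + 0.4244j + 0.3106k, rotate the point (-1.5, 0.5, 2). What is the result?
(-1.423, 2.115, -0.019)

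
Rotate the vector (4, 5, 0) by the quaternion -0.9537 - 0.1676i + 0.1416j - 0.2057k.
(1.302, 5.676, 2.663)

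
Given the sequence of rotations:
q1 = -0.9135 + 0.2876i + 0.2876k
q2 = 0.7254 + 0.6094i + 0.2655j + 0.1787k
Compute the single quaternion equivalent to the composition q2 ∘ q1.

q2 · q1 = -0.8893 - 0.2717i - 0.3664j - 0.031k
-0.8893 - 0.2717i - 0.3664j - 0.031k


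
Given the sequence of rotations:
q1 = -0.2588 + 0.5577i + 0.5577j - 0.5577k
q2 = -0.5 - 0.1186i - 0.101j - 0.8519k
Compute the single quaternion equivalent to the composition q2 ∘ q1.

q2 · q1 = -0.2232 + 0.2833i - 0.794j + 0.4895k
-0.2232 + 0.2833i - 0.794j + 0.4895k


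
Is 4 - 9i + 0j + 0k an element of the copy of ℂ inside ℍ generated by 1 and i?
Yes. The quaternion 4 - 9i has j- and k-coefficients y = z = 0, so it lies in the complex subalgebra spanned by 1 and i.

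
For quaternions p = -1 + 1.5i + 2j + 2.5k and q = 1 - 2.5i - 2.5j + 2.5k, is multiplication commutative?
No: pq = 1.5 + 15.25i - 5.5j + 1.25k ≠ 1.5 - 7.25i + 14.5j - 1.25k = qp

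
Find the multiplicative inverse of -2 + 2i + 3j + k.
-0.1111 - 0.1111i - 0.1667j - 0.0556k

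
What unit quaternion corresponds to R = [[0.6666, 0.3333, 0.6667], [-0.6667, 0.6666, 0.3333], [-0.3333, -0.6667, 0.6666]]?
0.866 - 0.2887i + 0.2887j - 0.2887k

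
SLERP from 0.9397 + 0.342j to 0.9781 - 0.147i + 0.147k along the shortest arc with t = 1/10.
0.9507 - 0.0151i + 0.3094j + 0.0151k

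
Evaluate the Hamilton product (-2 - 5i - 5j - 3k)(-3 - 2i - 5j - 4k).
-41 + 24i + 11j + 32k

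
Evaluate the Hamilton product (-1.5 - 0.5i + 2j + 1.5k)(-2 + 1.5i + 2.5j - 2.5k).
2.5 - 10i - 6.75j - 3.5k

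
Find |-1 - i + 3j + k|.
√12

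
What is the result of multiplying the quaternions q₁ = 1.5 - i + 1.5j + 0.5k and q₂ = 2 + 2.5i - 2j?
8.5 + 2.75i + 1.25j - 0.75k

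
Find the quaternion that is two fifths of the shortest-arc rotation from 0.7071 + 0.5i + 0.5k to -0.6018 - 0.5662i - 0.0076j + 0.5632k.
0.7809 + 0.6201i + 0.0037j + 0.0748k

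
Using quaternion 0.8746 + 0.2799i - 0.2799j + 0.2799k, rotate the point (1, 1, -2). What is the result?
(0.706, 2.312, -0.394)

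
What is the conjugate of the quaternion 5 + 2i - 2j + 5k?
5 - 2i + 2j - 5k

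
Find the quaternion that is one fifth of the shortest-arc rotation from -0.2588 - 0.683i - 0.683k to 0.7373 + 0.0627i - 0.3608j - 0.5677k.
-0.0287 - 0.6083i - 0.102j - 0.7866k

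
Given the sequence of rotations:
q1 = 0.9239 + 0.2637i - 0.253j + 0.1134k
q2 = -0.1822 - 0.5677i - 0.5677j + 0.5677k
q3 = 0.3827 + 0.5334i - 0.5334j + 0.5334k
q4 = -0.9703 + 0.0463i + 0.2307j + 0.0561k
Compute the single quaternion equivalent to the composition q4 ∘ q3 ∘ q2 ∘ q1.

q2 · q1 = -0.2266 - 0.4933i - 0.2643j + 0.7972k
q3 · q2 · q1 = -0.3898 - 0.5939i - 0.6686j - 0.2199k
q4 · q3 · q2 · q1 = 0.5723 + 0.545i + 0.5357j + 0.2976k
0.5723 + 0.545i + 0.5357j + 0.2976k


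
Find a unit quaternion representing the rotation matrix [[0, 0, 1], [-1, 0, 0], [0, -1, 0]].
-0.5 + 0.5i - 0.5j + 0.5k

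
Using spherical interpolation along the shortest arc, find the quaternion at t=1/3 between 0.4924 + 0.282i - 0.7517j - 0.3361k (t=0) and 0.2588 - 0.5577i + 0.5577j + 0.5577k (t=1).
0.2566 + 0.4118i - 0.7493j - 0.4507k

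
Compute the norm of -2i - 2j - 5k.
√33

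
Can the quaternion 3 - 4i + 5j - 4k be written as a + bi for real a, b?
No. The quaternion 3 - 4i + 5j - 4k has j-coefficient y = 5 and k-coefficient z = -4, not both zero, so it does not lie in the complex subalgebra spanned by 1 and i.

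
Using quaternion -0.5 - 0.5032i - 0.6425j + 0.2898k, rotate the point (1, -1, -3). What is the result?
(-1.983, 2.658, -0.069)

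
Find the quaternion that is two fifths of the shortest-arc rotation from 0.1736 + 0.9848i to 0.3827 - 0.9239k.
0.3537 + 0.7747i - 0.5241k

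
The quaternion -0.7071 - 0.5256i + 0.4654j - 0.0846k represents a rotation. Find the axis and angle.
axis = (-0.7433, 0.6582, -0.1196), θ = 3π/2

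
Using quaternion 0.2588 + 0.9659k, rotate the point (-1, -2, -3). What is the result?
(1.866, 1.232, -3)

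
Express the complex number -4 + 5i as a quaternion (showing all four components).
-4 + 5i + 0j + 0k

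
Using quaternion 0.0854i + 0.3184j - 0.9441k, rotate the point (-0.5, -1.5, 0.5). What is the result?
(0.331, 0.868, 1.374)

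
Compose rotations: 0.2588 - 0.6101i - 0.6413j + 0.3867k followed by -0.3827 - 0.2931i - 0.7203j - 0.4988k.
-0.5469 - 0.4408i + 0.4767j - 0.5286k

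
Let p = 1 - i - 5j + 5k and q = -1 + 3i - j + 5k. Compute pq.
-28 - 16i + 24j + 16k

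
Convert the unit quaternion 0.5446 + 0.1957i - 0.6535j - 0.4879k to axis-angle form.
axis = (0.2333, -0.7792, -0.5817), θ = 114°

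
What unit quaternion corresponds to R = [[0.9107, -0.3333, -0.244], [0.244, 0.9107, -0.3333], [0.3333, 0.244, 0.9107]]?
0.9659 + 0.1494i - 0.1494j + 0.1494k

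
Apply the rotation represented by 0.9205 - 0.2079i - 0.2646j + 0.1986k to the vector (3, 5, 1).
(0.496, 5.878, -0.452)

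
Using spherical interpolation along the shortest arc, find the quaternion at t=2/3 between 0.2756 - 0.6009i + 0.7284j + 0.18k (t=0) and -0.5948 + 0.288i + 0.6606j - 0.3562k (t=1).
-0.3683 - 0.0452i + 0.9038j - 0.2134k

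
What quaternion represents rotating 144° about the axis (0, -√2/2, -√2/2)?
0.309 - 0.6725j - 0.6725k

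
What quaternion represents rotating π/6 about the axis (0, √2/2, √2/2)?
0.9659 + 0.183j + 0.183k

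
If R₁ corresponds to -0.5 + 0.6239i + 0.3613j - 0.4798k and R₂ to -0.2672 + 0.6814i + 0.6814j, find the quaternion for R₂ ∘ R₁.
-0.5377 - 0.8343i - 0.1103j - 0.0507k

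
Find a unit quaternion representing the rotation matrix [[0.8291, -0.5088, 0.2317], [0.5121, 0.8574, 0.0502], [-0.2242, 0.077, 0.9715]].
0.9563 + 0.007i + 0.1192j + 0.2669k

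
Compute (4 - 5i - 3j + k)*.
4 + 5i + 3j - k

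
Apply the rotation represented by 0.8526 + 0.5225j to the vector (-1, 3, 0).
(-0.454, 3, 0.891)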